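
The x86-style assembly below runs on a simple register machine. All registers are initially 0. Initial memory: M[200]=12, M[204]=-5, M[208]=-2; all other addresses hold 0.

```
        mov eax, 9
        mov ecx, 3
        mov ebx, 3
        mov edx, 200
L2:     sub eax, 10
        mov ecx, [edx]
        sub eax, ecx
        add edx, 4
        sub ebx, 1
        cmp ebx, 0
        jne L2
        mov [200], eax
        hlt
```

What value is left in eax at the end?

-26

after mov eax, 9: eax=9
after mov ecx, 3: ecx=3
after mov ebx, 3: ebx=3
after mov edx, 200: edx=200
after sub eax, 10: eax=9-10=-1
after mov ecx, [edx]: ecx=M[200]=12
after sub eax, ecx: eax=(-1)-12=-13
after add edx, 4: edx=200+4=204
after sub ebx, 1: ebx=3-1=2
cmp ebx, 0  (cmp 2,0)
jne L2: taken
after sub eax, 10: eax=(-13)-10=-23
after mov ecx, [edx]: ecx=M[204]=-5
after sub eax, ecx: eax=(-23)-(-5)=-18
after add edx, 4: edx=204+4=208
after sub ebx, 1: ebx=2-1=1
cmp ebx, 0  (cmp 1,0)
jne L2: taken
after sub eax, 10: eax=(-18)-10=-28
after mov ecx, [edx]: ecx=M[208]=-2
after sub eax, ecx: eax=(-28)-(-2)=-26
after add edx, 4: edx=208+4=212
after sub ebx, 1: ebx=1-1=0
cmp ebx, 0  (cmp 0,0)
jne L2: not taken
mov [200], eax → M[200]=-26
halt.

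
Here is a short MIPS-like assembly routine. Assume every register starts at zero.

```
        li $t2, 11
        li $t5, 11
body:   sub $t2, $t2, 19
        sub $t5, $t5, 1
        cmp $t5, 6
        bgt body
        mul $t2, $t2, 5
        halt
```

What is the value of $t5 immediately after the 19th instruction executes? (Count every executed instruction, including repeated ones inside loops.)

7

$t2=11
$t5=11
$t2=11-19=-8
$t5=11-1=10
cmp $t5, 6  (cmp 10,6)
bgt body: taken
$t2=(-8)-19=-27
$t5=10-1=9
cmp $t5, 6  (cmp 9,6)
bgt body: taken
$t2=(-27)-19=-46
$t5=9-1=8
cmp $t5, 6  (cmp 8,6)
bgt body: taken
$t2=(-46)-19=-65
$t5=8-1=7
cmp $t5, 6  (cmp 7,6)
bgt body: taken
$t2=(-65)-19=-84
After step 19: $t5 = 7.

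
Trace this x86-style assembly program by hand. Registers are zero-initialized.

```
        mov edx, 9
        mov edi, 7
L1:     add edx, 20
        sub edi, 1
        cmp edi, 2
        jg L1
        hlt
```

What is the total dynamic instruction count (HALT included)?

after mov edx, 9: edx=9
after mov edi, 7: edi=7
after add edx, 20: edx=9+20=29
after sub edi, 1: edi=7-1=6
cmp edi, 2  (cmp 6,2)
jg L1: taken
after add edx, 20: edx=29+20=49
after sub edi, 1: edi=6-1=5
cmp edi, 2  (cmp 5,2)
jg L1: taken
after add edx, 20: edx=49+20=69
after sub edi, 1: edi=5-1=4
cmp edi, 2  (cmp 4,2)
jg L1: taken
after add edx, 20: edx=69+20=89
after sub edi, 1: edi=4-1=3
cmp edi, 2  (cmp 3,2)
jg L1: taken
after add edx, 20: edx=89+20=109
after sub edi, 1: edi=3-1=2
cmp edi, 2  (cmp 2,2)
jg L1: not taken
halt.
Total executed instructions: 23.

23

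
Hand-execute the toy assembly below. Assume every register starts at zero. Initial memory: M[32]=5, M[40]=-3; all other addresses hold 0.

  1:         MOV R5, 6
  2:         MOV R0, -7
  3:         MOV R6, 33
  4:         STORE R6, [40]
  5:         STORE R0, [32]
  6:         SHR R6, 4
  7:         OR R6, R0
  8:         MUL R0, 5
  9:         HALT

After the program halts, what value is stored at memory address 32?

-7

MOV R5, 6 → R5=6
MOV R0, -7 → R0=-7
MOV R6, 33 → R6=33
STORE R6, [40] → M[40]=33
STORE R0, [32] → M[32]=-7
SHR R6, 4 → R6=33>>4=2
OR R6, R0 → R6=2|(-7)=-5
MUL R0, 5 → R0=(-7)*5=-35
halt.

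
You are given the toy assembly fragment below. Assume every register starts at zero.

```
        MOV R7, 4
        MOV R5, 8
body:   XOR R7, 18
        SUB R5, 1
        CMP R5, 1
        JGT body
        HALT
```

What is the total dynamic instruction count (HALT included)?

MOV R7, 4 → R7=4
MOV R5, 8 → R5=8
XOR R7, 18 → R7=4^18=22
SUB R5, 1 → R5=8-1=7
CMP R5, 1  (cmp 7,1)
JGT body: taken
XOR R7, 18 → R7=22^18=4
SUB R5, 1 → R5=7-1=6
CMP R5, 1  (cmp 6,1)
JGT body: taken
XOR R7, 18 → R7=4^18=22
SUB R5, 1 → R5=6-1=5
CMP R5, 1  (cmp 5,1)
JGT body: taken
XOR R7, 18 → R7=22^18=4
SUB R5, 1 → R5=5-1=4
CMP R5, 1  (cmp 4,1)
JGT body: taken
XOR R7, 18 → R7=4^18=22
SUB R5, 1 → R5=4-1=3
CMP R5, 1  (cmp 3,1)
JGT body: taken
XOR R7, 18 → R7=22^18=4
SUB R5, 1 → R5=3-1=2
CMP R5, 1  (cmp 2,1)
JGT body: taken
XOR R7, 18 → R7=4^18=22
SUB R5, 1 → R5=2-1=1
CMP R5, 1  (cmp 1,1)
JGT body: not taken
halt.
Total executed instructions: 31.

31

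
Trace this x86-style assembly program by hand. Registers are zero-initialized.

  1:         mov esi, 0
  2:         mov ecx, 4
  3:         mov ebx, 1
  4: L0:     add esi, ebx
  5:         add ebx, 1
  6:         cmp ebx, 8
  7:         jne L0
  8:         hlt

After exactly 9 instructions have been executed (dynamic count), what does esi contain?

esi=0
ecx=4
ebx=1
esi=0+1=1
ebx=1+1=2
cmp ebx, 8  (cmp 2,8)
jne L0: taken
esi=1+2=3
ebx=2+1=3
After step 9: esi = 3.

3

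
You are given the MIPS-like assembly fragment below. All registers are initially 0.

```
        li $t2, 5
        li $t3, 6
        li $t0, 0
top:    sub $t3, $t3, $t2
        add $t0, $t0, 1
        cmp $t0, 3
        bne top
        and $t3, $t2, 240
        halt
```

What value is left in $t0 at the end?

li $t2, 5 → $t2=5
li $t3, 6 → $t3=6
li $t0, 0 → $t0=0
sub $t3, $t3, $t2 → $t3=6-5=1
add $t0, $t0, 1 → $t0=0+1=1
cmp $t0, 3  (cmp 1,3)
bne top: taken
sub $t3, $t3, $t2 → $t3=1-5=-4
add $t0, $t0, 1 → $t0=1+1=2
cmp $t0, 3  (cmp 2,3)
bne top: taken
sub $t3, $t3, $t2 → $t3=(-4)-5=-9
add $t0, $t0, 1 → $t0=2+1=3
cmp $t0, 3  (cmp 3,3)
bne top: not taken
and $t3, $t2, 240 → $t3=5&240=0
halt.

3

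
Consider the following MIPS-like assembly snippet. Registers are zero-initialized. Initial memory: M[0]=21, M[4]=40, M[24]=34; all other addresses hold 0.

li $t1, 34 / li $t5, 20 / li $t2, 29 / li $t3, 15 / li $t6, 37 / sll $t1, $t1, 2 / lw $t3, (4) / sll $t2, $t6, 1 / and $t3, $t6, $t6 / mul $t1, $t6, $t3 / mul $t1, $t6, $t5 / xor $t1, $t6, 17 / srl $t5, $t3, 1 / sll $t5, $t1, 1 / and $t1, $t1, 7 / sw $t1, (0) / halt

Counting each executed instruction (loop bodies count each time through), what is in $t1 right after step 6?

li $t1, 34 → $t1=34
li $t5, 20 → $t5=20
li $t2, 29 → $t2=29
li $t3, 15 → $t3=15
li $t6, 37 → $t6=37
sll $t1, $t1, 2 → $t1=34<<2=136
After step 6: $t1 = 136.

136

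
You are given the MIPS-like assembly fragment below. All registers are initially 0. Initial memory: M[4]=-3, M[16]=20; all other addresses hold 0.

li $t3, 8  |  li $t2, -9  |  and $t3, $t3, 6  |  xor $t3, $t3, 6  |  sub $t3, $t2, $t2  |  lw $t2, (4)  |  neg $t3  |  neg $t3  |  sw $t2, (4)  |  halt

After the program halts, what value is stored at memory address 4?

-3

li $t3, 8 → $t3=8
li $t2, -9 → $t2=-9
and $t3, $t3, 6 → $t3=8&6=0
xor $t3, $t3, 6 → $t3=0^6=6
sub $t3, $t2, $t2 → $t3=(-9)-(-9)=0
lw $t2, (4) → $t2=M[4]=-3
neg $t3 → $t3=-(0)=0
neg $t3 → $t3=-(0)=0
sw $t2, (4) → M[4]=-3
halt.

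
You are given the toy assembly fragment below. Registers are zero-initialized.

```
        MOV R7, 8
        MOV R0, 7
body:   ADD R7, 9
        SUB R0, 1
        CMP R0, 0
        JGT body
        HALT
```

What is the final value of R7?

MOV R7, 8 → R7=8
MOV R0, 7 → R0=7
ADD R7, 9 → R7=8+9=17
SUB R0, 1 → R0=7-1=6
CMP R0, 0  (cmp 6,0)
JGT body: taken
ADD R7, 9 → R7=17+9=26
SUB R0, 1 → R0=6-1=5
CMP R0, 0  (cmp 5,0)
JGT body: taken
ADD R7, 9 → R7=26+9=35
SUB R0, 1 → R0=5-1=4
CMP R0, 0  (cmp 4,0)
JGT body: taken
ADD R7, 9 → R7=35+9=44
SUB R0, 1 → R0=4-1=3
CMP R0, 0  (cmp 3,0)
JGT body: taken
ADD R7, 9 → R7=44+9=53
SUB R0, 1 → R0=3-1=2
CMP R0, 0  (cmp 2,0)
JGT body: taken
ADD R7, 9 → R7=53+9=62
SUB R0, 1 → R0=2-1=1
CMP R0, 0  (cmp 1,0)
JGT body: taken
ADD R7, 9 → R7=62+9=71
SUB R0, 1 → R0=1-1=0
CMP R0, 0  (cmp 0,0)
JGT body: not taken
halt.

71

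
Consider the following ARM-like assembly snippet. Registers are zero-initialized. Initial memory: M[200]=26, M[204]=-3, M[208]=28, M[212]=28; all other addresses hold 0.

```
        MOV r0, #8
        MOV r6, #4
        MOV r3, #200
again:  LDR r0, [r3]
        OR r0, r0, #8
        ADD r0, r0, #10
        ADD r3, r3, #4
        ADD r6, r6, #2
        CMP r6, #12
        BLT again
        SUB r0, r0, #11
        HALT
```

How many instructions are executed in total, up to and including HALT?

33

r0=8
r6=4
r3=200
r0=M[200]=26
r0=26|8=26
r0=26+10=36
r3=200+4=204
r6=4+2=6
CMP r6, #12  (cmp 6,12)
BLT again: taken
r0=M[204]=-3
r0=(-3)|8=-3
r0=(-3)+10=7
r3=204+4=208
r6=6+2=8
CMP r6, #12  (cmp 8,12)
BLT again: taken
r0=M[208]=28
r0=28|8=28
r0=28+10=38
r3=208+4=212
r6=8+2=10
CMP r6, #12  (cmp 10,12)
BLT again: taken
r0=M[212]=28
r0=28|8=28
r0=28+10=38
r3=212+4=216
r6=10+2=12
CMP r6, #12  (cmp 12,12)
BLT again: not taken
r0=38-11=27
halt.
Total executed instructions: 33.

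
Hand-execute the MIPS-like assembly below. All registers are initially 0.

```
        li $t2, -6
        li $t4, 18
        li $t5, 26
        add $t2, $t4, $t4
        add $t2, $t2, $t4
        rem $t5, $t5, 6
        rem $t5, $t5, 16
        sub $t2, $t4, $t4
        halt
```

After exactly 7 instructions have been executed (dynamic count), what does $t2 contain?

after li $t2, -6: $t2=-6
after li $t4, 18: $t4=18
after li $t5, 26: $t5=26
after add $t2, $t4, $t4: $t2=18+18=36
after add $t2, $t2, $t4: $t2=36+18=54
after rem $t5, $t5, 6: $t5=26%6=2
after rem $t5, $t5, 16: $t5=2%16=2
After step 7: $t2 = 54.

54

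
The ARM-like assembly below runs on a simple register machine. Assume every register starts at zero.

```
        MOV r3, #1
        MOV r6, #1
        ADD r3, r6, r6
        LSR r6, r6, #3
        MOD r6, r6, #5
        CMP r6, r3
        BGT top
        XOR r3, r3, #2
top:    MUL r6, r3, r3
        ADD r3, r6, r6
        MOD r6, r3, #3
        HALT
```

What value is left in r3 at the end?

r3=1
r6=1
r3=1+1=2
r6=1>>3=0
r6=0%5=0
CMP r6, r3  (cmp 0,2)
BGT top: not taken
r3=2^2=0
r6=0*0=0
r3=0+0=0
r6=0%3=0
halt.

0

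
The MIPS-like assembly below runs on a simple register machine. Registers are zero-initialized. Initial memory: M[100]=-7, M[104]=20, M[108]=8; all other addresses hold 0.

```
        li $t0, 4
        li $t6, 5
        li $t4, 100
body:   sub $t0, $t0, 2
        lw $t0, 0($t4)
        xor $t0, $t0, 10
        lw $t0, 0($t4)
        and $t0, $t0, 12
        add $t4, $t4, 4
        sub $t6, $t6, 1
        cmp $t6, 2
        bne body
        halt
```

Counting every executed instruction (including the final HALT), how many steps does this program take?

after li $t0, 4: $t0=4
after li $t6, 5: $t6=5
after li $t4, 100: $t4=100
after sub $t0, $t0, 2: $t0=4-2=2
after lw $t0, 0($t4): $t0=M[100]=-7
after xor $t0, $t0, 10: $t0=(-7)^10=-13
after lw $t0, 0($t4): $t0=M[100]=-7
after and $t0, $t0, 12: $t0=(-7)&12=8
after add $t4, $t4, 4: $t4=100+4=104
after sub $t6, $t6, 1: $t6=5-1=4
cmp $t6, 2  (cmp 4,2)
bne body: taken
after sub $t0, $t0, 2: $t0=8-2=6
after lw $t0, 0($t4): $t0=M[104]=20
after xor $t0, $t0, 10: $t0=20^10=30
after lw $t0, 0($t4): $t0=M[104]=20
after and $t0, $t0, 12: $t0=20&12=4
after add $t4, $t4, 4: $t4=104+4=108
after sub $t6, $t6, 1: $t6=4-1=3
cmp $t6, 2  (cmp 3,2)
bne body: taken
after sub $t0, $t0, 2: $t0=4-2=2
after lw $t0, 0($t4): $t0=M[108]=8
after xor $t0, $t0, 10: $t0=8^10=2
after lw $t0, 0($t4): $t0=M[108]=8
after and $t0, $t0, 12: $t0=8&12=8
after add $t4, $t4, 4: $t4=108+4=112
after sub $t6, $t6, 1: $t6=3-1=2
cmp $t6, 2  (cmp 2,2)
bne body: not taken
halt.
Total executed instructions: 31.

31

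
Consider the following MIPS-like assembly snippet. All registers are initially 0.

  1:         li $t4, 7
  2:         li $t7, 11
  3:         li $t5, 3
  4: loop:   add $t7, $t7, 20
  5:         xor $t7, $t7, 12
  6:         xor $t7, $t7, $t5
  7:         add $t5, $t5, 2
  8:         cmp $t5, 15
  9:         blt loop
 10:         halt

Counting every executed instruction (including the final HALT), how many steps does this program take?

40

$t4=7
$t7=11
$t5=3
$t7=11+20=31
$t7=31^12=19
$t7=19^3=16
$t5=3+2=5
cmp $t5, 15  (cmp 5,15)
blt loop: taken
$t7=16+20=36
$t7=36^12=40
$t7=40^5=45
$t5=5+2=7
cmp $t5, 15  (cmp 7,15)
blt loop: taken
$t7=45+20=65
$t7=65^12=77
$t7=77^7=74
$t5=7+2=9
cmp $t5, 15  (cmp 9,15)
blt loop: taken
$t7=74+20=94
$t7=94^12=82
$t7=82^9=91
$t5=9+2=11
cmp $t5, 15  (cmp 11,15)
blt loop: taken
$t7=91+20=111
$t7=111^12=99
$t7=99^11=104
$t5=11+2=13
cmp $t5, 15  (cmp 13,15)
blt loop: taken
$t7=104+20=124
$t7=124^12=112
$t7=112^13=125
$t5=13+2=15
cmp $t5, 15  (cmp 15,15)
blt loop: not taken
halt.
Total executed instructions: 40.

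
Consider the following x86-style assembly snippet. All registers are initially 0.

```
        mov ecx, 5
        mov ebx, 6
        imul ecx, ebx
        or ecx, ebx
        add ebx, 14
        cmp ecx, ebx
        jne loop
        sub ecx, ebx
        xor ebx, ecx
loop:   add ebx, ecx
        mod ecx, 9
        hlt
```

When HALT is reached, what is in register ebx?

50

mov ecx, 5 → ecx=5
mov ebx, 6 → ebx=6
imul ecx, ebx → ecx=5*6=30
or ecx, ebx → ecx=30|6=30
add ebx, 14 → ebx=6+14=20
cmp ecx, ebx  (cmp 30,20)
jne loop: taken
add ebx, ecx → ebx=20+30=50
mod ecx, 9 → ecx=30%9=3
halt.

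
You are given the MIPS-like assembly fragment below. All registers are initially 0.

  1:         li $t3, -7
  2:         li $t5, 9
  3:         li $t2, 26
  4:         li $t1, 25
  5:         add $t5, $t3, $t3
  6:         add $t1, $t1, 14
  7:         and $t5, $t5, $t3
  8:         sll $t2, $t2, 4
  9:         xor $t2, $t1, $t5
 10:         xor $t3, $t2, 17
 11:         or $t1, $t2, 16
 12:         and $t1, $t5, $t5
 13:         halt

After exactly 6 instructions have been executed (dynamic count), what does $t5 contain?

li $t3, -7 → $t3=-7
li $t5, 9 → $t5=9
li $t2, 26 → $t2=26
li $t1, 25 → $t1=25
add $t5, $t3, $t3 → $t5=(-7)+(-7)=-14
add $t1, $t1, 14 → $t1=25+14=39
After step 6: $t5 = -14.

-14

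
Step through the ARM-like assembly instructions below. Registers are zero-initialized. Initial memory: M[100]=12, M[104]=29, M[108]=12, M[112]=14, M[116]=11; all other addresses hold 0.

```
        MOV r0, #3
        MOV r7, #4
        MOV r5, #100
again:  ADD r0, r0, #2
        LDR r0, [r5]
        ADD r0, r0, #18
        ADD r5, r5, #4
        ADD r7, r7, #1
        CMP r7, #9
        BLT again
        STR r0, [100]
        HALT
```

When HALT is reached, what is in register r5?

after MOV r0, #3: r0=3
after MOV r7, #4: r7=4
after MOV r5, #100: r5=100
after ADD r0, r0, #2: r0=3+2=5
after LDR r0, [r5]: r0=M[100]=12
after ADD r0, r0, #18: r0=12+18=30
after ADD r5, r5, #4: r5=100+4=104
after ADD r7, r7, #1: r7=4+1=5
CMP r7, #9  (cmp 5,9)
BLT again: taken
after ADD r0, r0, #2: r0=30+2=32
after LDR r0, [r5]: r0=M[104]=29
after ADD r0, r0, #18: r0=29+18=47
after ADD r5, r5, #4: r5=104+4=108
after ADD r7, r7, #1: r7=5+1=6
CMP r7, #9  (cmp 6,9)
BLT again: taken
after ADD r0, r0, #2: r0=47+2=49
after LDR r0, [r5]: r0=M[108]=12
after ADD r0, r0, #18: r0=12+18=30
after ADD r5, r5, #4: r5=108+4=112
after ADD r7, r7, #1: r7=6+1=7
CMP r7, #9  (cmp 7,9)
BLT again: taken
after ADD r0, r0, #2: r0=30+2=32
after LDR r0, [r5]: r0=M[112]=14
after ADD r0, r0, #18: r0=14+18=32
after ADD r5, r5, #4: r5=112+4=116
after ADD r7, r7, #1: r7=7+1=8
CMP r7, #9  (cmp 8,9)
BLT again: taken
after ADD r0, r0, #2: r0=32+2=34
after LDR r0, [r5]: r0=M[116]=11
after ADD r0, r0, #18: r0=11+18=29
after ADD r5, r5, #4: r5=116+4=120
after ADD r7, r7, #1: r7=8+1=9
CMP r7, #9  (cmp 9,9)
BLT again: not taken
STR r0, [100] → M[100]=29
halt.

120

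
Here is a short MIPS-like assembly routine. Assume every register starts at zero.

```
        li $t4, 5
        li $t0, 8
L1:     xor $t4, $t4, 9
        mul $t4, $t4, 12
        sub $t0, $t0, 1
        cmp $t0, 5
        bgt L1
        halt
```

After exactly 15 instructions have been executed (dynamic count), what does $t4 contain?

after li $t4, 5: $t4=5
after li $t0, 8: $t0=8
after xor $t4, $t4, 9: $t4=5^9=12
after mul $t4, $t4, 12: $t4=12*12=144
after sub $t0, $t0, 1: $t0=8-1=7
cmp $t0, 5  (cmp 7,5)
bgt L1: taken
after xor $t4, $t4, 9: $t4=144^9=153
after mul $t4, $t4, 12: $t4=153*12=1836
after sub $t0, $t0, 1: $t0=7-1=6
cmp $t0, 5  (cmp 6,5)
bgt L1: taken
after xor $t4, $t4, 9: $t4=1836^9=1829
after mul $t4, $t4, 12: $t4=1829*12=21948
after sub $t0, $t0, 1: $t0=6-1=5
After step 15: $t4 = 21948.

21948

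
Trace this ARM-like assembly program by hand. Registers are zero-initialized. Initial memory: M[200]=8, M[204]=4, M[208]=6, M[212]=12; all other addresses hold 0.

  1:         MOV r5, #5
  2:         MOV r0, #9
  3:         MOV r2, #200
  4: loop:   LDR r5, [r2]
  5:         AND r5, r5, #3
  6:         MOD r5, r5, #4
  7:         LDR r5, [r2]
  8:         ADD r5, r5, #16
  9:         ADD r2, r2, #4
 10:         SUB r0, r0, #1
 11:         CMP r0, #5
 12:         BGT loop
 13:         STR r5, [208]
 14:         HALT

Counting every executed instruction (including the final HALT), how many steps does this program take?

after MOV r5, #5: r5=5
after MOV r0, #9: r0=9
after MOV r2, #200: r2=200
after LDR r5, [r2]: r5=M[200]=8
after AND r5, r5, #3: r5=8&3=0
after MOD r5, r5, #4: r5=0%4=0
after LDR r5, [r2]: r5=M[200]=8
after ADD r5, r5, #16: r5=8+16=24
after ADD r2, r2, #4: r2=200+4=204
after SUB r0, r0, #1: r0=9-1=8
CMP r0, #5  (cmp 8,5)
BGT loop: taken
after LDR r5, [r2]: r5=M[204]=4
after AND r5, r5, #3: r5=4&3=0
after MOD r5, r5, #4: r5=0%4=0
after LDR r5, [r2]: r5=M[204]=4
after ADD r5, r5, #16: r5=4+16=20
after ADD r2, r2, #4: r2=204+4=208
after SUB r0, r0, #1: r0=8-1=7
CMP r0, #5  (cmp 7,5)
BGT loop: taken
after LDR r5, [r2]: r5=M[208]=6
after AND r5, r5, #3: r5=6&3=2
after MOD r5, r5, #4: r5=2%4=2
after LDR r5, [r2]: r5=M[208]=6
after ADD r5, r5, #16: r5=6+16=22
after ADD r2, r2, #4: r2=208+4=212
after SUB r0, r0, #1: r0=7-1=6
CMP r0, #5  (cmp 6,5)
BGT loop: taken
after LDR r5, [r2]: r5=M[212]=12
after AND r5, r5, #3: r5=12&3=0
after MOD r5, r5, #4: r5=0%4=0
after LDR r5, [r2]: r5=M[212]=12
after ADD r5, r5, #16: r5=12+16=28
after ADD r2, r2, #4: r2=212+4=216
after SUB r0, r0, #1: r0=6-1=5
CMP r0, #5  (cmp 5,5)
BGT loop: not taken
STR r5, [208] → M[208]=28
halt.
Total executed instructions: 41.

41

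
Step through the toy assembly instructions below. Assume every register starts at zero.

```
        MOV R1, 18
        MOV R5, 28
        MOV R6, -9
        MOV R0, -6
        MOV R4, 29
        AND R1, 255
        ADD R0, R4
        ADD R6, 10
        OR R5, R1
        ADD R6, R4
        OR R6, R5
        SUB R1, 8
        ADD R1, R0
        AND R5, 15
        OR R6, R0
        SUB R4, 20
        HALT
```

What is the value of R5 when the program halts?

after MOV R1, 18: R1=18
after MOV R5, 28: R5=28
after MOV R6, -9: R6=-9
after MOV R0, -6: R0=-6
after MOV R4, 29: R4=29
after AND R1, 255: R1=18&255=18
after ADD R0, R4: R0=(-6)+29=23
after ADD R6, 10: R6=(-9)+10=1
after OR R5, R1: R5=28|18=30
after ADD R6, R4: R6=1+29=30
after OR R6, R5: R6=30|30=30
after SUB R1, 8: R1=18-8=10
after ADD R1, R0: R1=10+23=33
after AND R5, 15: R5=30&15=14
after OR R6, R0: R6=30|23=31
after SUB R4, 20: R4=29-20=9
halt.

14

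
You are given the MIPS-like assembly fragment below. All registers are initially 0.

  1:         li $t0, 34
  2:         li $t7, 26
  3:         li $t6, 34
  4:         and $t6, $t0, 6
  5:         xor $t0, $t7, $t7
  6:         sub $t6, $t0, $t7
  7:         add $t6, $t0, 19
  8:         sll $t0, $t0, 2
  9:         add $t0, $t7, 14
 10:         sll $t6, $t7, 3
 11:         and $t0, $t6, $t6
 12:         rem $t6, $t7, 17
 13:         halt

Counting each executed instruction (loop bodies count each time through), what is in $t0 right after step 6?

0

after li $t0, 34: $t0=34
after li $t7, 26: $t7=26
after li $t6, 34: $t6=34
after and $t6, $t0, 6: $t6=34&6=2
after xor $t0, $t7, $t7: $t0=26^26=0
after sub $t6, $t0, $t7: $t6=0-26=-26
After step 6: $t0 = 0.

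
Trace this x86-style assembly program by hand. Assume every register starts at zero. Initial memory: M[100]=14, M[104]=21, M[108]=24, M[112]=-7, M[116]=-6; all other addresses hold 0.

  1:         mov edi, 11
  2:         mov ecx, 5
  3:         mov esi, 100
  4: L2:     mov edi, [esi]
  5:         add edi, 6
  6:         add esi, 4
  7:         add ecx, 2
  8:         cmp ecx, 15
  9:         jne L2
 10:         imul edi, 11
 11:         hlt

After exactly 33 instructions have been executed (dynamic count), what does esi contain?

edi=11
ecx=5
esi=100
edi=M[100]=14
edi=14+6=20
esi=100+4=104
ecx=5+2=7
cmp ecx, 15  (cmp 7,15)
jne L2: taken
edi=M[104]=21
edi=21+6=27
esi=104+4=108
ecx=7+2=9
cmp ecx, 15  (cmp 9,15)
jne L2: taken
edi=M[108]=24
edi=24+6=30
esi=108+4=112
ecx=9+2=11
cmp ecx, 15  (cmp 11,15)
jne L2: taken
edi=M[112]=-7
edi=(-7)+6=-1
esi=112+4=116
ecx=11+2=13
cmp ecx, 15  (cmp 13,15)
jne L2: taken
edi=M[116]=-6
edi=(-6)+6=0
esi=116+4=120
ecx=13+2=15
cmp ecx, 15  (cmp 15,15)
jne L2: not taken
After step 33: esi = 120.

120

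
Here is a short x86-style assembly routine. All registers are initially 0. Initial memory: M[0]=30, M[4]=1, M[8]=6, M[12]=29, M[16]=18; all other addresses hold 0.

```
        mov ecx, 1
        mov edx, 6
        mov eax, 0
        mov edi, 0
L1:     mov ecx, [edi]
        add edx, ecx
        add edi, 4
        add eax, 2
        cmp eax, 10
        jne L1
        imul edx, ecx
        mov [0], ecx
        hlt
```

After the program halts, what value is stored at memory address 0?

mov ecx, 1 → ecx=1
mov edx, 6 → edx=6
mov eax, 0 → eax=0
mov edi, 0 → edi=0
mov ecx, [edi] → ecx=M[0]=30
add edx, ecx → edx=6+30=36
add edi, 4 → edi=0+4=4
add eax, 2 → eax=0+2=2
cmp eax, 10  (cmp 2,10)
jne L1: taken
mov ecx, [edi] → ecx=M[4]=1
add edx, ecx → edx=36+1=37
add edi, 4 → edi=4+4=8
add eax, 2 → eax=2+2=4
cmp eax, 10  (cmp 4,10)
jne L1: taken
mov ecx, [edi] → ecx=M[8]=6
add edx, ecx → edx=37+6=43
add edi, 4 → edi=8+4=12
add eax, 2 → eax=4+2=6
cmp eax, 10  (cmp 6,10)
jne L1: taken
mov ecx, [edi] → ecx=M[12]=29
add edx, ecx → edx=43+29=72
add edi, 4 → edi=12+4=16
add eax, 2 → eax=6+2=8
cmp eax, 10  (cmp 8,10)
jne L1: taken
mov ecx, [edi] → ecx=M[16]=18
add edx, ecx → edx=72+18=90
add edi, 4 → edi=16+4=20
add eax, 2 → eax=8+2=10
cmp eax, 10  (cmp 10,10)
jne L1: not taken
imul edx, ecx → edx=90*18=1620
mov [0], ecx → M[0]=18
halt.

18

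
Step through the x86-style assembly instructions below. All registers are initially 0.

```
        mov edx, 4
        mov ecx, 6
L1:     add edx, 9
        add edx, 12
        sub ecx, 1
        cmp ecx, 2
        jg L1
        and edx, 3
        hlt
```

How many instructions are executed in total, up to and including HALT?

24

edx=4
ecx=6
edx=4+9=13
edx=13+12=25
ecx=6-1=5
cmp ecx, 2  (cmp 5,2)
jg L1: taken
edx=25+9=34
edx=34+12=46
ecx=5-1=4
cmp ecx, 2  (cmp 4,2)
jg L1: taken
edx=46+9=55
edx=55+12=67
ecx=4-1=3
cmp ecx, 2  (cmp 3,2)
jg L1: taken
edx=67+9=76
edx=76+12=88
ecx=3-1=2
cmp ecx, 2  (cmp 2,2)
jg L1: not taken
edx=88&3=0
halt.
Total executed instructions: 24.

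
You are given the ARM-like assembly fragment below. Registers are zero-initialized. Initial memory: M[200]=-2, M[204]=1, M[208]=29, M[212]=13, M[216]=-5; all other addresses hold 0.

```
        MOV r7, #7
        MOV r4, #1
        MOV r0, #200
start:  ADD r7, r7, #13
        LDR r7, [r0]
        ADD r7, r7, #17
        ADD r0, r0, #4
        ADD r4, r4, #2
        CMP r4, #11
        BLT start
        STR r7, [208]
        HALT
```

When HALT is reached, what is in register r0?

r7=7
r4=1
r0=200
r7=7+13=20
r7=M[200]=-2
r7=(-2)+17=15
r0=200+4=204
r4=1+2=3
CMP r4, #11  (cmp 3,11)
BLT start: taken
r7=15+13=28
r7=M[204]=1
r7=1+17=18
r0=204+4=208
r4=3+2=5
CMP r4, #11  (cmp 5,11)
BLT start: taken
r7=18+13=31
r7=M[208]=29
r7=29+17=46
r0=208+4=212
r4=5+2=7
CMP r4, #11  (cmp 7,11)
BLT start: taken
r7=46+13=59
r7=M[212]=13
r7=13+17=30
r0=212+4=216
r4=7+2=9
CMP r4, #11  (cmp 9,11)
BLT start: taken
r7=30+13=43
r7=M[216]=-5
r7=(-5)+17=12
r0=216+4=220
r4=9+2=11
CMP r4, #11  (cmp 11,11)
BLT start: not taken
STR r7, [208] → M[208]=12
halt.

220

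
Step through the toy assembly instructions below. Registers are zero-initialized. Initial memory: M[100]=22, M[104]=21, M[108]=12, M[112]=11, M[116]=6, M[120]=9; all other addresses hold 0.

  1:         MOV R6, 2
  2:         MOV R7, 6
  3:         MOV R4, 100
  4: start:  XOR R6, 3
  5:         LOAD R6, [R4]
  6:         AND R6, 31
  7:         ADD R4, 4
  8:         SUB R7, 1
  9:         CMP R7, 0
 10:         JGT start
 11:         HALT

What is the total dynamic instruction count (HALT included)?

46

MOV R6, 2 → R6=2
MOV R7, 6 → R7=6
MOV R4, 100 → R4=100
XOR R6, 3 → R6=2^3=1
LOAD R6, [R4] → R6=M[100]=22
AND R6, 31 → R6=22&31=22
ADD R4, 4 → R4=100+4=104
SUB R7, 1 → R7=6-1=5
CMP R7, 0  (cmp 5,0)
JGT start: taken
XOR R6, 3 → R6=22^3=21
LOAD R6, [R4] → R6=M[104]=21
AND R6, 31 → R6=21&31=21
ADD R4, 4 → R4=104+4=108
SUB R7, 1 → R7=5-1=4
CMP R7, 0  (cmp 4,0)
JGT start: taken
XOR R6, 3 → R6=21^3=22
LOAD R6, [R4] → R6=M[108]=12
AND R6, 31 → R6=12&31=12
ADD R4, 4 → R4=108+4=112
SUB R7, 1 → R7=4-1=3
CMP R7, 0  (cmp 3,0)
JGT start: taken
XOR R6, 3 → R6=12^3=15
LOAD R6, [R4] → R6=M[112]=11
AND R6, 31 → R6=11&31=11
ADD R4, 4 → R4=112+4=116
SUB R7, 1 → R7=3-1=2
CMP R7, 0  (cmp 2,0)
JGT start: taken
XOR R6, 3 → R6=11^3=8
LOAD R6, [R4] → R6=M[116]=6
AND R6, 31 → R6=6&31=6
ADD R4, 4 → R4=116+4=120
SUB R7, 1 → R7=2-1=1
CMP R7, 0  (cmp 1,0)
JGT start: taken
XOR R6, 3 → R6=6^3=5
LOAD R6, [R4] → R6=M[120]=9
AND R6, 31 → R6=9&31=9
ADD R4, 4 → R4=120+4=124
SUB R7, 1 → R7=1-1=0
CMP R7, 0  (cmp 0,0)
JGT start: not taken
halt.
Total executed instructions: 46.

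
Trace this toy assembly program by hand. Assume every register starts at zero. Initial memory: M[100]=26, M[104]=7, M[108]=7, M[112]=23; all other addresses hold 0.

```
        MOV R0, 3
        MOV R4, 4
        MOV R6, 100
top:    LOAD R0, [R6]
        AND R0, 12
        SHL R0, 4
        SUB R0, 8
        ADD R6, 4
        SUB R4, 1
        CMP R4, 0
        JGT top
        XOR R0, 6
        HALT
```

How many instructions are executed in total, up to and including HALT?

37

R0=3
R4=4
R6=100
R0=M[100]=26
R0=26&12=8
R0=8<<4=128
R0=128-8=120
R6=100+4=104
R4=4-1=3
CMP R4, 0  (cmp 3,0)
JGT top: taken
R0=M[104]=7
R0=7&12=4
R0=4<<4=64
R0=64-8=56
R6=104+4=108
R4=3-1=2
CMP R4, 0  (cmp 2,0)
JGT top: taken
R0=M[108]=7
R0=7&12=4
R0=4<<4=64
R0=64-8=56
R6=108+4=112
R4=2-1=1
CMP R4, 0  (cmp 1,0)
JGT top: taken
R0=M[112]=23
R0=23&12=4
R0=4<<4=64
R0=64-8=56
R6=112+4=116
R4=1-1=0
CMP R4, 0  (cmp 0,0)
JGT top: not taken
R0=56^6=62
halt.
Total executed instructions: 37.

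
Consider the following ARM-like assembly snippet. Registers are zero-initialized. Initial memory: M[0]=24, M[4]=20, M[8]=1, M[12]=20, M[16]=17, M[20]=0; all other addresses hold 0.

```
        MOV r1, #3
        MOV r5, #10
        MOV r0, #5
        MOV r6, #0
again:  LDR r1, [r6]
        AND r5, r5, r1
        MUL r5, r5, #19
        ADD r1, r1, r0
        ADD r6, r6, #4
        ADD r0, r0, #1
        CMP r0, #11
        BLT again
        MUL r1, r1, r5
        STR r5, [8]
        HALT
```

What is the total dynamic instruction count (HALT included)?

55

MOV r1, #3 → r1=3
MOV r5, #10 → r5=10
MOV r0, #5 → r0=5
MOV r6, #0 → r6=0
LDR r1, [r6] → r1=M[0]=24
AND r5, r5, r1 → r5=10&24=8
MUL r5, r5, #19 → r5=8*19=152
ADD r1, r1, r0 → r1=24+5=29
ADD r6, r6, #4 → r6=0+4=4
ADD r0, r0, #1 → r0=5+1=6
CMP r0, #11  (cmp 6,11)
BLT again: taken
LDR r1, [r6] → r1=M[4]=20
AND r5, r5, r1 → r5=152&20=16
MUL r5, r5, #19 → r5=16*19=304
ADD r1, r1, r0 → r1=20+6=26
ADD r6, r6, #4 → r6=4+4=8
ADD r0, r0, #1 → r0=6+1=7
CMP r0, #11  (cmp 7,11)
BLT again: taken
LDR r1, [r6] → r1=M[8]=1
AND r5, r5, r1 → r5=304&1=0
MUL r5, r5, #19 → r5=0*19=0
ADD r1, r1, r0 → r1=1+7=8
ADD r6, r6, #4 → r6=8+4=12
ADD r0, r0, #1 → r0=7+1=8
CMP r0, #11  (cmp 8,11)
BLT again: taken
LDR r1, [r6] → r1=M[12]=20
AND r5, r5, r1 → r5=0&20=0
MUL r5, r5, #19 → r5=0*19=0
ADD r1, r1, r0 → r1=20+8=28
ADD r6, r6, #4 → r6=12+4=16
ADD r0, r0, #1 → r0=8+1=9
CMP r0, #11  (cmp 9,11)
BLT again: taken
LDR r1, [r6] → r1=M[16]=17
AND r5, r5, r1 → r5=0&17=0
MUL r5, r5, #19 → r5=0*19=0
ADD r1, r1, r0 → r1=17+9=26
ADD r6, r6, #4 → r6=16+4=20
ADD r0, r0, #1 → r0=9+1=10
CMP r0, #11  (cmp 10,11)
BLT again: taken
LDR r1, [r6] → r1=M[20]=0
AND r5, r5, r1 → r5=0&0=0
MUL r5, r5, #19 → r5=0*19=0
ADD r1, r1, r0 → r1=0+10=10
ADD r6, r6, #4 → r6=20+4=24
ADD r0, r0, #1 → r0=10+1=11
CMP r0, #11  (cmp 11,11)
BLT again: not taken
MUL r1, r1, r5 → r1=10*0=0
STR r5, [8] → M[8]=0
halt.
Total executed instructions: 55.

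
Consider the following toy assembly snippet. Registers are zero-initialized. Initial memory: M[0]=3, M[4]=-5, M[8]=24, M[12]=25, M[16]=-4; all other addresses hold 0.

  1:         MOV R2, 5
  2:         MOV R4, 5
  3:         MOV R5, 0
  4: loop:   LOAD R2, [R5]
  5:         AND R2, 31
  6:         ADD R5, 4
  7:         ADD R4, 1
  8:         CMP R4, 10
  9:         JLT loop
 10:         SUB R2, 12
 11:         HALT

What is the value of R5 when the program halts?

20

R2=5
R4=5
R5=0
R2=M[0]=3
R2=3&31=3
R5=0+4=4
R4=5+1=6
CMP R4, 10  (cmp 6,10)
JLT loop: taken
R2=M[4]=-5
R2=(-5)&31=27
R5=4+4=8
R4=6+1=7
CMP R4, 10  (cmp 7,10)
JLT loop: taken
R2=M[8]=24
R2=24&31=24
R5=8+4=12
R4=7+1=8
CMP R4, 10  (cmp 8,10)
JLT loop: taken
R2=M[12]=25
R2=25&31=25
R5=12+4=16
R4=8+1=9
CMP R4, 10  (cmp 9,10)
JLT loop: taken
R2=M[16]=-4
R2=(-4)&31=28
R5=16+4=20
R4=9+1=10
CMP R4, 10  (cmp 10,10)
JLT loop: not taken
R2=28-12=16
halt.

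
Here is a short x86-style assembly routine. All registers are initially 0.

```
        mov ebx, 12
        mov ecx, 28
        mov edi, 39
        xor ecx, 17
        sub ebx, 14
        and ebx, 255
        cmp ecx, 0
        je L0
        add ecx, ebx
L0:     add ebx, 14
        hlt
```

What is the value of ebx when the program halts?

268

ebx=12
ecx=28
edi=39
ecx=28^17=13
ebx=12-14=-2
ebx=(-2)&255=254
cmp ecx, 0  (cmp 13,0)
je L0: not taken
ecx=13+254=267
ebx=254+14=268
halt.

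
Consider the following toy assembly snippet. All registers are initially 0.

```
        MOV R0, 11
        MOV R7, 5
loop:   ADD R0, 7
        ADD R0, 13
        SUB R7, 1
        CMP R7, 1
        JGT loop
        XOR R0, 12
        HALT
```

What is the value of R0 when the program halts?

R0=11
R7=5
R0=11+7=18
R0=18+13=31
R7=5-1=4
CMP R7, 1  (cmp 4,1)
JGT loop: taken
R0=31+7=38
R0=38+13=51
R7=4-1=3
CMP R7, 1  (cmp 3,1)
JGT loop: taken
R0=51+7=58
R0=58+13=71
R7=3-1=2
CMP R7, 1  (cmp 2,1)
JGT loop: taken
R0=71+7=78
R0=78+13=91
R7=2-1=1
CMP R7, 1  (cmp 1,1)
JGT loop: not taken
R0=91^12=87
halt.

87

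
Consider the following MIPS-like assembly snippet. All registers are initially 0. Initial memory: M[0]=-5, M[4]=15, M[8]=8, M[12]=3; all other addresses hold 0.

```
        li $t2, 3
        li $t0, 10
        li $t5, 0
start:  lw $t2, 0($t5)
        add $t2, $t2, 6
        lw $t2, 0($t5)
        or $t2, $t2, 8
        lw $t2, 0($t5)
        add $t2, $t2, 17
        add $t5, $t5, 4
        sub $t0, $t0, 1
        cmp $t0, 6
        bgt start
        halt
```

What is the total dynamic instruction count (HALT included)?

li $t2, 3 → $t2=3
li $t0, 10 → $t0=10
li $t5, 0 → $t5=0
lw $t2, 0($t5) → $t2=M[0]=-5
add $t2, $t2, 6 → $t2=(-5)+6=1
lw $t2, 0($t5) → $t2=M[0]=-5
or $t2, $t2, 8 → $t2=(-5)|8=-5
lw $t2, 0($t5) → $t2=M[0]=-5
add $t2, $t2, 17 → $t2=(-5)+17=12
add $t5, $t5, 4 → $t5=0+4=4
sub $t0, $t0, 1 → $t0=10-1=9
cmp $t0, 6  (cmp 9,6)
bgt start: taken
lw $t2, 0($t5) → $t2=M[4]=15
add $t2, $t2, 6 → $t2=15+6=21
lw $t2, 0($t5) → $t2=M[4]=15
or $t2, $t2, 8 → $t2=15|8=15
lw $t2, 0($t5) → $t2=M[4]=15
add $t2, $t2, 17 → $t2=15+17=32
add $t5, $t5, 4 → $t5=4+4=8
sub $t0, $t0, 1 → $t0=9-1=8
cmp $t0, 6  (cmp 8,6)
bgt start: taken
lw $t2, 0($t5) → $t2=M[8]=8
add $t2, $t2, 6 → $t2=8+6=14
lw $t2, 0($t5) → $t2=M[8]=8
or $t2, $t2, 8 → $t2=8|8=8
lw $t2, 0($t5) → $t2=M[8]=8
add $t2, $t2, 17 → $t2=8+17=25
add $t5, $t5, 4 → $t5=8+4=12
sub $t0, $t0, 1 → $t0=8-1=7
cmp $t0, 6  (cmp 7,6)
bgt start: taken
lw $t2, 0($t5) → $t2=M[12]=3
add $t2, $t2, 6 → $t2=3+6=9
lw $t2, 0($t5) → $t2=M[12]=3
or $t2, $t2, 8 → $t2=3|8=11
lw $t2, 0($t5) → $t2=M[12]=3
add $t2, $t2, 17 → $t2=3+17=20
add $t5, $t5, 4 → $t5=12+4=16
sub $t0, $t0, 1 → $t0=7-1=6
cmp $t0, 6  (cmp 6,6)
bgt start: not taken
halt.
Total executed instructions: 44.

44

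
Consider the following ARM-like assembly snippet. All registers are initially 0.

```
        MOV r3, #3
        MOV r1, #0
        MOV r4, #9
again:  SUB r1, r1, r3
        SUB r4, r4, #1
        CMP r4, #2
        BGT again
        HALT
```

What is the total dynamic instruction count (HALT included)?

32

after MOV r3, #3: r3=3
after MOV r1, #0: r1=0
after MOV r4, #9: r4=9
after SUB r1, r1, r3: r1=0-3=-3
after SUB r4, r4, #1: r4=9-1=8
CMP r4, #2  (cmp 8,2)
BGT again: taken
after SUB r1, r1, r3: r1=(-3)-3=-6
after SUB r4, r4, #1: r4=8-1=7
CMP r4, #2  (cmp 7,2)
BGT again: taken
after SUB r1, r1, r3: r1=(-6)-3=-9
after SUB r4, r4, #1: r4=7-1=6
CMP r4, #2  (cmp 6,2)
BGT again: taken
after SUB r1, r1, r3: r1=(-9)-3=-12
after SUB r4, r4, #1: r4=6-1=5
CMP r4, #2  (cmp 5,2)
BGT again: taken
after SUB r1, r1, r3: r1=(-12)-3=-15
after SUB r4, r4, #1: r4=5-1=4
CMP r4, #2  (cmp 4,2)
BGT again: taken
after SUB r1, r1, r3: r1=(-15)-3=-18
after SUB r4, r4, #1: r4=4-1=3
CMP r4, #2  (cmp 3,2)
BGT again: taken
after SUB r1, r1, r3: r1=(-18)-3=-21
after SUB r4, r4, #1: r4=3-1=2
CMP r4, #2  (cmp 2,2)
BGT again: not taken
halt.
Total executed instructions: 32.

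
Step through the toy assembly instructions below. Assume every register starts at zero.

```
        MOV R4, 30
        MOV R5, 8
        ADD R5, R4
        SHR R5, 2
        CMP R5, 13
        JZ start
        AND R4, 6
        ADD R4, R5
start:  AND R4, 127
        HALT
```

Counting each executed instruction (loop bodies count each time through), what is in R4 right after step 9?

after MOV R4, 30: R4=30
after MOV R5, 8: R5=8
after ADD R5, R4: R5=8+30=38
after SHR R5, 2: R5=38>>2=9
CMP R5, 13  (cmp 9,13)
JZ start: not taken
after AND R4, 6: R4=30&6=6
after ADD R4, R5: R4=6+9=15
after AND R4, 127: R4=15&127=15
After step 9: R4 = 15.

15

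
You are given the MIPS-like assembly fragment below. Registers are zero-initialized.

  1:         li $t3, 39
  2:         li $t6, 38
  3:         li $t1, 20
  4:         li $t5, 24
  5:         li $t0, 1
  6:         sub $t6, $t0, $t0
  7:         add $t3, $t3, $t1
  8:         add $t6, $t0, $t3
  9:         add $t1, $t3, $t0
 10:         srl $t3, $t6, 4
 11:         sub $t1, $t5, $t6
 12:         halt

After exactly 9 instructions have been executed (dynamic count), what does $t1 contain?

60

after li $t3, 39: $t3=39
after li $t6, 38: $t6=38
after li $t1, 20: $t1=20
after li $t5, 24: $t5=24
after li $t0, 1: $t0=1
after sub $t6, $t0, $t0: $t6=1-1=0
after add $t3, $t3, $t1: $t3=39+20=59
after add $t6, $t0, $t3: $t6=1+59=60
after add $t1, $t3, $t0: $t1=59+1=60
After step 9: $t1 = 60.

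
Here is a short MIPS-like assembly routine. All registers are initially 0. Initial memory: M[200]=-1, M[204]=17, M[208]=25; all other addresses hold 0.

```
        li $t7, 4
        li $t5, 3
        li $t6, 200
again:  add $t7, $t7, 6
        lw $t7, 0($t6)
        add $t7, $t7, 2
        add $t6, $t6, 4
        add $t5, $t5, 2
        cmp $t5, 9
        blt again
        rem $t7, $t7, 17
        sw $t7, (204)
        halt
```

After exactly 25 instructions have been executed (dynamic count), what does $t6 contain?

212

li $t7, 4 → $t7=4
li $t5, 3 → $t5=3
li $t6, 200 → $t6=200
add $t7, $t7, 6 → $t7=4+6=10
lw $t7, 0($t6) → $t7=M[200]=-1
add $t7, $t7, 2 → $t7=(-1)+2=1
add $t6, $t6, 4 → $t6=200+4=204
add $t5, $t5, 2 → $t5=3+2=5
cmp $t5, 9  (cmp 5,9)
blt again: taken
add $t7, $t7, 6 → $t7=1+6=7
lw $t7, 0($t6) → $t7=M[204]=17
add $t7, $t7, 2 → $t7=17+2=19
add $t6, $t6, 4 → $t6=204+4=208
add $t5, $t5, 2 → $t5=5+2=7
cmp $t5, 9  (cmp 7,9)
blt again: taken
add $t7, $t7, 6 → $t7=19+6=25
lw $t7, 0($t6) → $t7=M[208]=25
add $t7, $t7, 2 → $t7=25+2=27
add $t6, $t6, 4 → $t6=208+4=212
add $t5, $t5, 2 → $t5=7+2=9
cmp $t5, 9  (cmp 9,9)
blt again: not taken
rem $t7, $t7, 17 → $t7=27%17=10
After step 25: $t6 = 212.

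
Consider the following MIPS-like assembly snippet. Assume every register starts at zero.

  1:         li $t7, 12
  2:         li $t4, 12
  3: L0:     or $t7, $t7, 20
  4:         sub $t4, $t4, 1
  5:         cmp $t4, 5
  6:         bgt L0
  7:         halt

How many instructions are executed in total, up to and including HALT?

31

$t7=12
$t4=12
$t7=12|20=28
$t4=12-1=11
cmp $t4, 5  (cmp 11,5)
bgt L0: taken
$t7=28|20=28
$t4=11-1=10
cmp $t4, 5  (cmp 10,5)
bgt L0: taken
$t7=28|20=28
$t4=10-1=9
cmp $t4, 5  (cmp 9,5)
bgt L0: taken
$t7=28|20=28
$t4=9-1=8
cmp $t4, 5  (cmp 8,5)
bgt L0: taken
$t7=28|20=28
$t4=8-1=7
cmp $t4, 5  (cmp 7,5)
bgt L0: taken
$t7=28|20=28
$t4=7-1=6
cmp $t4, 5  (cmp 6,5)
bgt L0: taken
$t7=28|20=28
$t4=6-1=5
cmp $t4, 5  (cmp 5,5)
bgt L0: not taken
halt.
Total executed instructions: 31.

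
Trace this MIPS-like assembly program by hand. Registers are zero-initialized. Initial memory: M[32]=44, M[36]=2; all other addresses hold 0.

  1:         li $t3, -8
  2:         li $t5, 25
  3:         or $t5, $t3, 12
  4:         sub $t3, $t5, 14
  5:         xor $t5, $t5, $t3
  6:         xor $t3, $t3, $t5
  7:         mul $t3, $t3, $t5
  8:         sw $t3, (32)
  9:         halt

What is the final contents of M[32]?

-72

$t3=-8
$t5=25
$t5=(-8)|12=-4
$t3=(-4)-14=-18
$t5=(-4)^(-18)=18
$t3=(-18)^18=-4
$t3=(-4)*18=-72
sw $t3, (32) → M[32]=-72
halt.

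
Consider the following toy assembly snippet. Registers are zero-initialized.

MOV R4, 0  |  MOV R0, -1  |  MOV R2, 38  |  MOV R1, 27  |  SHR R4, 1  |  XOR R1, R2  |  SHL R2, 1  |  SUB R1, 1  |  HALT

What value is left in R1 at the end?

60

after MOV R4, 0: R4=0
after MOV R0, -1: R0=-1
after MOV R2, 38: R2=38
after MOV R1, 27: R1=27
after SHR R4, 1: R4=0>>1=0
after XOR R1, R2: R1=27^38=61
after SHL R2, 1: R2=38<<1=76
after SUB R1, 1: R1=61-1=60
halt.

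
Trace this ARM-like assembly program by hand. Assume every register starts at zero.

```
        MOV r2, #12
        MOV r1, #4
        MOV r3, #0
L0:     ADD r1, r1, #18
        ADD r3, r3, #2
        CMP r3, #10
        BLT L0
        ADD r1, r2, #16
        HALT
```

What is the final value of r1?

28

MOV r2, #12 → r2=12
MOV r1, #4 → r1=4
MOV r3, #0 → r3=0
ADD r1, r1, #18 → r1=4+18=22
ADD r3, r3, #2 → r3=0+2=2
CMP r3, #10  (cmp 2,10)
BLT L0: taken
ADD r1, r1, #18 → r1=22+18=40
ADD r3, r3, #2 → r3=2+2=4
CMP r3, #10  (cmp 4,10)
BLT L0: taken
ADD r1, r1, #18 → r1=40+18=58
ADD r3, r3, #2 → r3=4+2=6
CMP r3, #10  (cmp 6,10)
BLT L0: taken
ADD r1, r1, #18 → r1=58+18=76
ADD r3, r3, #2 → r3=6+2=8
CMP r3, #10  (cmp 8,10)
BLT L0: taken
ADD r1, r1, #18 → r1=76+18=94
ADD r3, r3, #2 → r3=8+2=10
CMP r3, #10  (cmp 10,10)
BLT L0: not taken
ADD r1, r2, #16 → r1=12+16=28
halt.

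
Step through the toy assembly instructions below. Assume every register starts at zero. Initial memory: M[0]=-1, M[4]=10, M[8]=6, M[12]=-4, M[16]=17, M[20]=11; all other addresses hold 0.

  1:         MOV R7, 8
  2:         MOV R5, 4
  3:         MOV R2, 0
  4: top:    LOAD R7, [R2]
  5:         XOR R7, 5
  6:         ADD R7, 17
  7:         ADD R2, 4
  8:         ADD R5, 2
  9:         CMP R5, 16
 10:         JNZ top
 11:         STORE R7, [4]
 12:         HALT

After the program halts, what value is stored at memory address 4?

MOV R7, 8 → R7=8
MOV R5, 4 → R5=4
MOV R2, 0 → R2=0
LOAD R7, [R2] → R7=M[0]=-1
XOR R7, 5 → R7=(-1)^5=-6
ADD R7, 17 → R7=(-6)+17=11
ADD R2, 4 → R2=0+4=4
ADD R5, 2 → R5=4+2=6
CMP R5, 16  (cmp 6,16)
JNZ top: taken
LOAD R7, [R2] → R7=M[4]=10
XOR R7, 5 → R7=10^5=15
ADD R7, 17 → R7=15+17=32
ADD R2, 4 → R2=4+4=8
ADD R5, 2 → R5=6+2=8
CMP R5, 16  (cmp 8,16)
JNZ top: taken
LOAD R7, [R2] → R7=M[8]=6
XOR R7, 5 → R7=6^5=3
ADD R7, 17 → R7=3+17=20
ADD R2, 4 → R2=8+4=12
ADD R5, 2 → R5=8+2=10
CMP R5, 16  (cmp 10,16)
JNZ top: taken
LOAD R7, [R2] → R7=M[12]=-4
XOR R7, 5 → R7=(-4)^5=-7
ADD R7, 17 → R7=(-7)+17=10
ADD R2, 4 → R2=12+4=16
ADD R5, 2 → R5=10+2=12
CMP R5, 16  (cmp 12,16)
JNZ top: taken
LOAD R7, [R2] → R7=M[16]=17
XOR R7, 5 → R7=17^5=20
ADD R7, 17 → R7=20+17=37
ADD R2, 4 → R2=16+4=20
ADD R5, 2 → R5=12+2=14
CMP R5, 16  (cmp 14,16)
JNZ top: taken
LOAD R7, [R2] → R7=M[20]=11
XOR R7, 5 → R7=11^5=14
ADD R7, 17 → R7=14+17=31
ADD R2, 4 → R2=20+4=24
ADD R5, 2 → R5=14+2=16
CMP R5, 16  (cmp 16,16)
JNZ top: not taken
STORE R7, [4] → M[4]=31
halt.

31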